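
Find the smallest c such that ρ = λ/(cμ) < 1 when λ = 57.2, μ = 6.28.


Stability requires cμ > λ ⇔ c > λ/μ.
λ/μ = 57.2/6.28 = 9.1083
Minimum integer c = ⌊9.1083⌋ + 1 = 10
Check: 10·6.28 = 62.80 > 57.2, while 9·6.28 = 56.52 ≤ 57.2

Final: 10 servers


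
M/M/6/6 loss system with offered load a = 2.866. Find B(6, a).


B(c,a) = (a^c/c!) / Σ_{k=0}^{c} a^k/k!
a^6/6! = 0.769706
Σ terms (k=0..6): 1.00000 + 2.86600 + 4.10698 + 3.92353 + 2.81121 + 1.61139 + 0.76971 = 17.088814
B = 0.769706/17.088814 = 0.045041

Final: 0.045041


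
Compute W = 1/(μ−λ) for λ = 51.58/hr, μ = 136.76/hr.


W = 1/(μ−λ) = 1/(136.76 − 51.58) = 1/85.18 = 0.01174 hr

Final: 0.01174 hr


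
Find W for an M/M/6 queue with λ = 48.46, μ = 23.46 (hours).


a = 2.0656; ρ = 0.3443; P₀ = 0.126509
Lq = P₀·a^c·ρ/(c!(1−ρ)²) = 0.01093
Wq = Lq/λ = 0.01093/48.46 = 0.0002255 hr
W = Wq + 1/μ = 0.0002255 + 0.04263 = 0.04285 hr

Final: 0.04285 hr


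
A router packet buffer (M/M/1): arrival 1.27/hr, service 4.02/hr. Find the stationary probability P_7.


ρ = 1.27/4.02 = 0.3159
P_n = (1−ρ)·ρ^n = (1 − 0.3159)·0.3159^7 = 0.6841·0.0003141 = 0.0002149

Final: 0.0002149


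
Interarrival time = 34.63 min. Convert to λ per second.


λ = 1/(interarrival time) in consistent units.
1 second = 0.0166667 min, so λ = 0.0166667/34.63 = 0.0004813 per second

Final: 0.0004813 /sec


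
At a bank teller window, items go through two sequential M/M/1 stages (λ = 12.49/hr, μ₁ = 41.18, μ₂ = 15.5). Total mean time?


Each node sees arrival rate λ = 12.49/hr (tandem ⇒ throughput preserved).
W₁ = 1/(μ₁−λ) = 1/(41.18−12.49) = 0.03486 hr
W₂ = 1/(μ₂−λ) = 1/(15.5−12.49) = 0.33223 hr
W_total = W₁ + W₂ = 0.03486 + 0.33223 = 0.36708 hr

Final: 0.36708 hr


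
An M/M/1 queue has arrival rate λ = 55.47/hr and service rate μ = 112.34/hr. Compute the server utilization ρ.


ρ = λ/μ = 55.47/112.34 = 0.4938

Final: 0.4938


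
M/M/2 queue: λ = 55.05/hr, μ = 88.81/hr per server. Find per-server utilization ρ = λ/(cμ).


ρ = λ/(cμ) = 55.05/(2·88.81) = 55.05/177.62 = 0.3099

Final: 0.3099


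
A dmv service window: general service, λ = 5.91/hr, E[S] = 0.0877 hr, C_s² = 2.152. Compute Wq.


ρ = λ·E[S] = 5.91·0.0877 = 0.5183
E[S²] = E[S]²(1+C_s²) = 0.0877²·(1+2.152) = 0.024243
Wq = λ·E[S²]/(2(1−ρ)) = 5.91·0.024243/(2·0.4817) = 0.14872 hr

Final: 0.14872 hr


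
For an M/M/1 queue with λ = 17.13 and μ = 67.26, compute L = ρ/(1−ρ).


ρ = λ/μ = 17.13/67.26 = 0.2547
L = ρ/(1−ρ) = 0.2547/(1 − 0.2547) = 0.2547/0.7453 = 0.3417

Final: 0.3417


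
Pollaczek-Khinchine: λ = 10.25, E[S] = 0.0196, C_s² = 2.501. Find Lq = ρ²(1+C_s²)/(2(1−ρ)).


ρ = λ·E[S] = 10.25·0.0196 = 0.2009
Lq = ρ²(1+C_s²)/(2(1−ρ)) = 0.04036·(1+2.501)/(2·0.7991)
= 0.04036·3.5010/1.5982 = 0.08841

Final: 0.08841


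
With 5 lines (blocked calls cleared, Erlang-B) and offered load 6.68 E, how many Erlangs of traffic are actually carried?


B(5,6.68) = 0.405304 (Erlang-B)
Carried load = a(1 − B) = 6.68·(1 − 0.405304) = 6.68·0.594696 = 3.9726 E

Final: 3.9726 Erlangs


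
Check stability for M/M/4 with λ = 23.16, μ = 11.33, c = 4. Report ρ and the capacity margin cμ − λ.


Total capacity cμ = 4·11.33 = 45.32/hr
ρ = λ/(cμ) = 23.16/45.32 = 0.5110
Stable ⇔ ρ < 1: YES
Spare capacity = cμ − λ = 45.32 − 23.16 = 22.16/hr

Final: ρ = 0.5110; stable; margin = 22.16/hr


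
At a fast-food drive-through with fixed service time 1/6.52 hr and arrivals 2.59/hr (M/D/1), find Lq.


ρ = 2.59/6.52 = 0.3972
M/D/1: Lq = ρ²/(2(1−ρ)) = 0.1578/(2·0.6028) = 0.13090

Final: 0.13090


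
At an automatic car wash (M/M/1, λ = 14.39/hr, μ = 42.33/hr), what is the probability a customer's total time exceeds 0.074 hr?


W ~ Exponential(μ−λ) for M/M/1.
μ − λ = 42.33 − 14.39 = 27.9400
P(W > t) = e^{−(μ−λ)t} = e^{−2.0676} = 0.126494

Final: 0.126494


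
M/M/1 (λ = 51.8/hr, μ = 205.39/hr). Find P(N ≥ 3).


ρ = 51.8/205.39 = 0.2522
P(N ≥ n) = ρ^n = 0.2522^3 = 0.016042

Final: 0.016042


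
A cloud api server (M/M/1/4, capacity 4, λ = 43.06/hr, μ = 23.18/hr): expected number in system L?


ρ = 43.06/23.18 = 1.8576
L = ρ[1 − (K+1)ρ^K + Kρ^(K+1)] / [(1−ρ)(1−ρ^(K+1))]
Numerator: 1.8576·(1 − 5·11.908097 + 4·22.120909) = 55.623469
Denominator: (-0.8576)·(-21.120909) = 18.114050
L = 55.623469/18.114050 = 3.0707

Final: 3.0707


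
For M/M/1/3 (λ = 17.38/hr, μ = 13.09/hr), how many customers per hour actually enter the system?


ρ = 1.3277; P_K = (1−ρ)ρ^3/(1−ρ^4) = 0.363946
λ_eff = λ(1 − P_K) = 17.38·(1 − 0.363946) = 17.38·0.636054 = 11.0546 /hr

Final: 11.0546 /hr


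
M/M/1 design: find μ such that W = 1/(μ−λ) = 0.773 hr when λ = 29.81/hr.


W = 1/(μ−λ) ⇒ μ − λ = 1/W = 1/0.773 = 1.2937
μ = λ + 1/W = 29.81 + 1.2937 = 31.1037 per hr

Final: 31.1037 /hr


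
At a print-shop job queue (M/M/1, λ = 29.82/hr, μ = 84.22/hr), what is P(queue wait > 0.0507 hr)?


ρ = 29.82/84.22 = 0.3541
P(Wq > t) = ρ·e^{−(μ−λ)t} = 0.3541·e^{−2.7581}
= 0.3541·0.063413 = 0.022453

Final: 0.022453


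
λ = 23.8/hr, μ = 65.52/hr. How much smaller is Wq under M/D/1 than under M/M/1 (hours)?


ρ = 23.8/65.52 = 0.3632
Wq(M/M/1) = ρ/(μ−λ) = 0.3632/41.72 = 0.008707 hr
Wq(M/D/1) = ρ/(2(μ−λ)) = 0.004353 hr
Savings = 0.008707 − 0.004353 = 0.004353 hr

Final: 0.004353 hr


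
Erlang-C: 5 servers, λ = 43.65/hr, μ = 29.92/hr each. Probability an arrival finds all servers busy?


a = λ/μ = 1.4589; ρ = a/5 = 0.2918
P₀ = 0.232176 (from M/M/c formula)
C(c,a) = [a^c/(c!(1−ρ))]·P₀ = [6.60866/(120·0.7082)]·0.232176
= 0.07776·0.232176 = 0.018054

Final: 0.018054


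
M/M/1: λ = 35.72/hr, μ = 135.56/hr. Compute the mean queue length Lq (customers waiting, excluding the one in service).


ρ = 35.72/135.56 = 0.2635
Lq = ρ²/(1−ρ) = 0.06943/0.7365 = 0.09427

Final: 0.09427


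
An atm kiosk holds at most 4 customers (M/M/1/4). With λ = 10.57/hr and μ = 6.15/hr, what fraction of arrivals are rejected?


ρ = λ/μ = 10.57/6.15 = 1.7187
P_K = (1−ρ)ρ^K/(1−ρ^(K+1)) = (-0.7187·8.725684)/(1 − 14.996826)
= -6.271142/-13.996826 = 0.448040

Final: 0.448040


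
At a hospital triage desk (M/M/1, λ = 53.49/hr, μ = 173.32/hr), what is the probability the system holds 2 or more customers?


ρ = 53.49/173.32 = 0.3086
P(N ≥ n) = ρ^n = 0.3086^2 = 0.095246

Final: 0.095246


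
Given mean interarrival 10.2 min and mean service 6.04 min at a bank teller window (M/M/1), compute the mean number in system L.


λ = 60/10.2 = 5.8824 /hr
μ = 60/6.04 = 9.9338 /hr
ρ = λ/μ = 5.8824/9.9338 = 0.5922
L = ρ/(1−ρ) = 0.5922/0.4078 = 1.4519

Final: 1.4519


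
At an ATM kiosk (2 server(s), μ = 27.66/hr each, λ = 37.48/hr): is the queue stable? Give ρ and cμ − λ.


Total capacity cμ = 2·27.66 = 55.32/hr
ρ = λ/(cμ) = 37.48/55.32 = 0.6775
Stable ⇔ ρ < 1: YES
Spare capacity = cμ − λ = 55.32 − 37.48 = 17.84/hr

Final: ρ = 0.6775; stable; margin = 17.84/hr


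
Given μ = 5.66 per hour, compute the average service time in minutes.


Mean service time = 1/μ = 1/5.66 hour = 0.17668 hour
In minutes: 0.17668 × 60 = 10.6007 min

Final: 10.6007 min


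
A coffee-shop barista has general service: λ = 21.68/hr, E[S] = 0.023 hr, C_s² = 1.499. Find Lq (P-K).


ρ = λ·E[S] = 21.68·0.023 = 0.4986
Lq = ρ²(1+C_s²)/(2(1−ρ)) = 0.2486·(1+1.499)/(2·0.5014)
= 0.2486·2.4990/1.0027 = 0.61967

Final: 0.61967


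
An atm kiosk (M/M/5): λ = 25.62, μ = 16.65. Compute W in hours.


a = 1.5387; ρ = 0.3077; P₀ = 0.214259
Lq = P₀·a^c·ρ/(c!(1−ρ)²) = 0.009891
Wq = Lq/λ = 0.009891/25.62 = 0.0003861 hr
W = Wq + 1/μ = 0.0003861 + 0.06006 = 0.06045 hr

Final: 0.06045 hr


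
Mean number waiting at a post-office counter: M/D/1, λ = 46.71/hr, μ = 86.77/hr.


ρ = 46.71/86.77 = 0.5383
M/D/1: Lq = ρ²/(2(1−ρ)) = 0.2898/(2·0.4617) = 0.31384

Final: 0.31384


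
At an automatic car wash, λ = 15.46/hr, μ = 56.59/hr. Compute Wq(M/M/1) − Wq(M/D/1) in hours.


ρ = 15.46/56.59 = 0.2732
Wq(M/M/1) = ρ/(μ−λ) = 0.2732/41.13 = 0.006642 hr
Wq(M/D/1) = ρ/(2(μ−λ)) = 0.003321 hr
Savings = 0.006642 − 0.003321 = 0.003321 hr

Final: 0.003321 hr


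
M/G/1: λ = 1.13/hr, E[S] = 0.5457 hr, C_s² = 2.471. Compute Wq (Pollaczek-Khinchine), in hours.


ρ = λ·E[S] = 1.13·0.5457 = 0.6166
E[S²] = E[S]²(1+C_s²) = 0.5457²·(1+2.471) = 1.033624
Wq = λ·E[S²]/(2(1−ρ)) = 1.13·1.033624/(2·0.3834) = 1.52337 hr

Final: 1.52337 hr


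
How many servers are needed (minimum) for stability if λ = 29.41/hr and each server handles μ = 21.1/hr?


Stability requires cμ > λ ⇔ c > λ/μ.
λ/μ = 29.41/21.1 = 1.3938
Minimum integer c = ⌊1.3938⌋ + 1 = 2
Check: 2·21.1 = 42.20 > 29.41, while 1·21.1 = 21.10 ≤ 29.41

Final: 2 servers


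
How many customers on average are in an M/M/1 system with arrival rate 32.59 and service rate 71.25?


ρ = λ/μ = 32.59/71.25 = 0.4574
L = ρ/(1−ρ) = 0.4574/(1 − 0.4574) = 0.4574/0.5426 = 0.8430

Final: 0.8430


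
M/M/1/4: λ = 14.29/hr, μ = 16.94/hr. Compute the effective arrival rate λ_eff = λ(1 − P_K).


ρ = 0.8436; P_K = (1−ρ)ρ^4/(1−ρ^5) = 0.138286
λ_eff = λ(1 − P_K) = 14.29·(1 − 0.138286) = 14.29·0.861714 = 12.3139 /hr

Final: 12.3139 /hr


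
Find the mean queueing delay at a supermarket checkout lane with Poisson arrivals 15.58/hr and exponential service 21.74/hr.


ρ = 15.58/21.74 = 0.7167
Wq = ρ/(μ−λ) = 0.7167/(21.74 − 15.58) = 0.7167/6.16 = 0.1163 hr

Final: 0.1163 hr


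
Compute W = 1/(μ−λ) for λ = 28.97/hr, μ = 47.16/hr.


W = 1/(μ−λ) = 1/(47.16 − 28.97) = 1/18.19 = 0.05498 hr

Final: 0.05498 hr


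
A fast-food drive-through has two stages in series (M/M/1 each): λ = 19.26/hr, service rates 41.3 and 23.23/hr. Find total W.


Each node sees arrival rate λ = 19.26/hr (tandem ⇒ throughput preserved).
W₁ = 1/(μ₁−λ) = 1/(41.3−19.26) = 0.04537 hr
W₂ = 1/(μ₂−λ) = 1/(23.23−19.26) = 0.25189 hr
W_total = W₁ + W₂ = 0.04537 + 0.25189 = 0.29726 hr

Final: 0.29726 hr


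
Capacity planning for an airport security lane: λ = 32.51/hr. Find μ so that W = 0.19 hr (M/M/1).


W = 1/(μ−λ) ⇒ μ − λ = 1/W = 1/0.19 = 5.2632
μ = λ + 1/W = 32.51 + 5.2632 = 37.7732 per hr

Final: 37.7732 /hr


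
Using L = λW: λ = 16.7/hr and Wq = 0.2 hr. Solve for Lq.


Lq = λWq = 16.7·0.2 = 3.3400

Final: 3.3400


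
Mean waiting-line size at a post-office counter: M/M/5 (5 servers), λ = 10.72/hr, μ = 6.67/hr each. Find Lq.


a = λ/μ = 1.6072; ρ = a/5 = 0.3214
P₀ = 0.199985
Lq = P₀·a^c·ρ / (c!·(1−ρ)²) = 0.199985·10.72370·0.3214/(120·0.46044)
= 0.01248

Final: 0.01248


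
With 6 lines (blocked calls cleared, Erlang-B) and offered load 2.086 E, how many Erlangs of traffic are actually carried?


B(6,2.086) = 0.014292 (Erlang-B)
Carried load = a(1 − B) = 2.086·(1 − 0.014292) = 2.086·0.985708 = 2.0562 E

Final: 2.0562 Erlangs


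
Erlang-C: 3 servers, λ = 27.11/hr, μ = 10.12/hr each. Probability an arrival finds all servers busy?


a = λ/μ = 2.6789; ρ = a/3 = 0.8930
P₀ = 0.026884 (from M/M/c formula)
C(c,a) = [a^c/(c!(1−ρ))]·P₀ = [19.22414/(6·0.1070)]·0.026884
= 29.93051·0.026884 = 0.804638

Final: 0.804638


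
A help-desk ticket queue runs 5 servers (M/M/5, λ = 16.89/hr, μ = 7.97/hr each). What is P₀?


a = λ/μ = 16.89/7.97 = 2.1192; ρ = a/c = 0.4238
Σ_{k=0}^{4} a^k/k! (terms k=0..4) = 1.00000 + 2.11920 + 2.24550 + 1.58622 + 0.84038 = 7.79129
Tail: a^5/(5!(1−ρ)) = 42.74218/(120·0.5762) = 0.61820
P₀ = 1/(7.79129 + 0.61820) = 1/8.40949 = 0.118913

Final: 0.118913


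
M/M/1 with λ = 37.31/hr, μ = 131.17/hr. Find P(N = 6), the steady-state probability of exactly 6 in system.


ρ = 37.31/131.17 = 0.2844
P_n = (1−ρ)·ρ^n = (1 − 0.2844)·0.2844^6 = 0.7156·0.0005296 = 0.0003790

Final: 0.0003790


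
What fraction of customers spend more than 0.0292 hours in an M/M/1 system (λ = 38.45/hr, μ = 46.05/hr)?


W ~ Exponential(μ−λ) for M/M/1.
μ − λ = 46.05 − 38.45 = 7.6000
P(W > t) = e^{−(μ−λ)t} = e^{−0.2219} = 0.800979

Final: 0.800979


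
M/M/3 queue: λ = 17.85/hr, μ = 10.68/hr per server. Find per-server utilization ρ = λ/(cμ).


ρ = λ/(cμ) = 17.85/(3·10.68) = 17.85/32.04 = 0.5571

Final: 0.5571


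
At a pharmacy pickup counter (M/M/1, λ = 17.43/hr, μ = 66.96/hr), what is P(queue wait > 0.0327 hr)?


ρ = 17.43/66.96 = 0.2603
P(Wq > t) = ρ·e^{−(μ−λ)t} = 0.2603·e^{−1.6196}
= 0.2603·0.197972 = 0.051533

Final: 0.051533


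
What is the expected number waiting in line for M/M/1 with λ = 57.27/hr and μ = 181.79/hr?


ρ = 57.27/181.79 = 0.3150
Lq = ρ²/(1−ρ) = 0.09925/0.6850 = 0.1449

Final: 0.1449


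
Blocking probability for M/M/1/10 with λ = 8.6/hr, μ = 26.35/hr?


ρ = λ/μ = 8.6/26.35 = 0.3264
P_K = (1−ρ)ρ^K/(1−ρ^(K+1)) = (0.6736·0.00001371)/(1 − 0.000004476)
= 0.000009238/0.999996 = 0.000009238

Final: 0.000009238


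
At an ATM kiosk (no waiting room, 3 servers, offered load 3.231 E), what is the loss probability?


B(c,a) = (a^c/c!) / Σ_{k=0}^{c} a^k/k!
a^3/3! = 5.621596
Σ terms (k=0..3): 1.00000 + 3.23100 + 5.21968 + 5.62160 = 15.072276
B = 5.621596/15.072276 = 0.372976

Final: 0.372976


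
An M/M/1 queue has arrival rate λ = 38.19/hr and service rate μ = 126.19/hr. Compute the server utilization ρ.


ρ = λ/μ = 38.19/126.19 = 0.3026

Final: 0.3026


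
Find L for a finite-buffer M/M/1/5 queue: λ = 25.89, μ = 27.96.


ρ = 25.89/27.96 = 0.9260
L = ρ[1 − (K+1)ρ^K + Kρ^(K+1)] / [(1−ρ)(1−ρ^(K+1))]
Numerator: 0.9260·(1 − 6·0.680729 + 5·0.630332) = 0.062303
Denominator: (0.07403)·(0.369668) = 0.027368
L = 0.062303/0.027368 = 2.2765

Final: 2.2765


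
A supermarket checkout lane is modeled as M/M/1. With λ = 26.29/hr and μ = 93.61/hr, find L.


ρ = λ/μ = 26.29/93.61 = 0.2808
L = ρ/(1−ρ) = 0.2808/(1 − 0.2808) = 0.2808/0.7192 = 0.3905

Final: 0.3905


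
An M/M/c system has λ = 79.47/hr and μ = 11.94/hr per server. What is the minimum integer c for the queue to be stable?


Stability requires cμ > λ ⇔ c > λ/μ.
λ/μ = 79.47/11.94 = 6.6558
Minimum integer c = ⌊6.6558⌋ + 1 = 7
Check: 7·11.94 = 83.58 > 79.47, while 6·11.94 = 71.64 ≤ 79.47

Final: 7 servers


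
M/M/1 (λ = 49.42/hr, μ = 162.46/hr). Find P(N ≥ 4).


ρ = 49.42/162.46 = 0.3042
P(N ≥ n) = ρ^n = 0.3042^4 = 0.008563

Final: 0.008563


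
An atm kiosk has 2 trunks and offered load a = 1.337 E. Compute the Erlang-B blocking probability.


B(c,a) = (a^c/c!) / Σ_{k=0}^{c} a^k/k!
a^2/2! = 0.893784
Σ terms (k=0..2): 1.00000 + 1.33700 + 0.89378 = 3.230784
B = 0.893784/3.230784 = 0.276646

Final: 0.276646


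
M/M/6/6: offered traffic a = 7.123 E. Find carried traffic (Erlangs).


B(6,7.123) = 0.338950 (Erlang-B)
Carried load = a(1 − B) = 7.123·(1 − 0.338950) = 7.123·0.661050 = 4.7087 E

Final: 4.7087 Erlangs


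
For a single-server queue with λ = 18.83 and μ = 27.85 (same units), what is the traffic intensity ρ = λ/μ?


ρ = λ/μ = 18.83/27.85 = 0.6761

Final: 0.6761


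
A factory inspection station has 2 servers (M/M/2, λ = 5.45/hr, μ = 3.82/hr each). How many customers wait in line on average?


a = λ/μ = 1.4267; ρ = a/2 = 0.7134
P₀ = 0.167303
Lq = P₀·a^c·ρ / (c!·(1−ρ)²) = 0.167303·2.03548·0.7134/(2·0.08217)
= 1.47823

Final: 1.47823


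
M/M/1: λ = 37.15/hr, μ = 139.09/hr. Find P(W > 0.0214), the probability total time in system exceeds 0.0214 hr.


W ~ Exponential(μ−λ) for M/M/1.
μ − λ = 139.09 − 37.15 = 101.9400
P(W > t) = e^{−(μ−λ)t} = e^{−2.1815} = 0.112870

Final: 0.112870


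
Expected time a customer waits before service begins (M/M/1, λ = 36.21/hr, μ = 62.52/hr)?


ρ = 36.21/62.52 = 0.5792
Wq = ρ/(μ−λ) = 0.5792/(62.52 − 36.21) = 0.5792/26.31 = 0.02201 hr

Final: 0.02201 hr


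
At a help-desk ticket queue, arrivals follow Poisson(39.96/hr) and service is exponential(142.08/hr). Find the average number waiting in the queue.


ρ = 39.96/142.08 = 0.2812
Lq = ρ²/(1−ρ) = 0.07910/0.7188 = 0.1101

Final: 0.1101


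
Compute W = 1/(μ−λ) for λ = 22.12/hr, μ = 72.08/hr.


W = 1/(μ−λ) = 1/(72.08 − 22.12) = 1/49.96 = 0.02002 hr

Final: 0.02002 hr


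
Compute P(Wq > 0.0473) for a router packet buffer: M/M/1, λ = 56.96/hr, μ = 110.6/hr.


ρ = 56.96/110.6 = 0.5150
P(Wq > t) = ρ·e^{−(μ−λ)t} = 0.5150·e^{−2.5372}
= 0.5150·0.079090 = 0.040732

Final: 0.040732


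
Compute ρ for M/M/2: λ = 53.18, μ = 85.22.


ρ = λ/(cμ) = 53.18/(2·85.22) = 53.18/170.44 = 0.3120

Final: 0.3120


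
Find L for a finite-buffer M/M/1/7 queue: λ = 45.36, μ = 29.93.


ρ = 45.36/29.93 = 1.5155
L = ρ[1 − (K+1)ρ^K + Kρ^(K+1)] / [(1−ρ)(1−ρ^(K+1))]
Numerator: 1.5155·(1 − 8·18.363874 + 7·27.831117) = 74.120067
Denominator: (-0.5155)·(-26.831117) = 13.832413
L = 74.120067/13.832413 = 5.3584

Final: 5.3584


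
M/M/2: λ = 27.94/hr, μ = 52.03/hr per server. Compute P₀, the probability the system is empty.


a = λ/μ = 27.94/52.03 = 0.5370; ρ = a/c = 0.2685
Σ_{k=0}^{1} a^k/k! (terms k=0..1) = 1.00000 + 0.53700 = 1.53700
Tail: a^2/(2!(1−ρ)) = 0.28837/(2·0.7315) = 0.19711
P₀ = 1/(1.53700 + 0.19711) = 1/1.73410 = 0.576667

Final: 0.576667


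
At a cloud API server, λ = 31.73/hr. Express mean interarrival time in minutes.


Mean interarrival time = 1/λ = 1/31.73 hour = 0.03152 hour
In minutes: 0.03152 × 60 = 1.8910 min

Final: 1.8910 min


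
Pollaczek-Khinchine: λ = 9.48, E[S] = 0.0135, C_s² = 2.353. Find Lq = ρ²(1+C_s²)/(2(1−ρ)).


ρ = λ·E[S] = 9.48·0.0135 = 0.1280
Lq = ρ²(1+C_s²)/(2(1−ρ)) = 0.01638·(1+2.353)/(2·0.8720)
= 0.01638·3.3530/1.7440 = 0.03149

Final: 0.03149


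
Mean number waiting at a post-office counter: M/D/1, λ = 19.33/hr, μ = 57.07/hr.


ρ = 19.33/57.07 = 0.3387
M/D/1: Lq = ρ²/(2(1−ρ)) = 0.1147/(2·0.6613) = 0.08674

Final: 0.08674


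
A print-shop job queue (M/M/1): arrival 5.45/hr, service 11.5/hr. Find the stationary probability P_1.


ρ = 5.45/11.5 = 0.4739
P_n = (1−ρ)·ρ^n = (1 − 0.4739)·0.4739^1 = 0.5261·0.473913 = 0.249319

Final: 0.249319


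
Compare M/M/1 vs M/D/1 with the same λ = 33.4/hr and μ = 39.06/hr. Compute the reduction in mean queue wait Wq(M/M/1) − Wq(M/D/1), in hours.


ρ = 33.4/39.06 = 0.8551
Wq(M/M/1) = ρ/(μ−λ) = 0.8551/5.66 = 0.15108 hr
Wq(M/D/1) = ρ/(2(μ−λ)) = 0.07554 hr
Savings = 0.15108 − 0.07554 = 0.07554 hr

Final: 0.07554 hr


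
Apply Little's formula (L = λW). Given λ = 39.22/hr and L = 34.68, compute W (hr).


W = L/λ = 34.68/39.22 = 0.8842 hr

Final: 0.8842 hr


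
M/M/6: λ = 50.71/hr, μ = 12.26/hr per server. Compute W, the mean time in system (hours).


a = 4.1362; ρ = 0.6894; P₀ = 0.014254
Lq = P₀·a^c·ρ/(c!(1−ρ)²) = 0.70823
Wq = Lq/λ = 0.70823/50.71 = 0.01397 hr
W = Wq + 1/μ = 0.01397 + 0.08157 = 0.09553 hr

Final: 0.09553 hr


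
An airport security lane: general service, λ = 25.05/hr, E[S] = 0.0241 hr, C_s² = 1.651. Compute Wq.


ρ = λ·E[S] = 25.05·0.0241 = 0.6037
E[S²] = E[S]²(1+C_s²) = 0.0241²·(1+1.651) = 0.001540
Wq = λ·E[S²]/(2(1−ρ)) = 25.05·0.001540/(2·0.3963) = 0.04866 hr

Final: 0.04866 hr


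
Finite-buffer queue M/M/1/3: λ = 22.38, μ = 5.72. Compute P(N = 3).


ρ = λ/μ = 22.38/5.72 = 3.9126
P_K = (1−ρ)ρ^K/(1−ρ^(K+1)) = (-2.9126·59.895219)/(1 − 234.345282)
= -174.450062/-233.345282 = 0.747605

Final: 0.747605


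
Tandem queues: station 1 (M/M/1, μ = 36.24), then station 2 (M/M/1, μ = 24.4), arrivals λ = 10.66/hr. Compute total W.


Each node sees arrival rate λ = 10.66/hr (tandem ⇒ throughput preserved).
W₁ = 1/(μ₁−λ) = 1/(36.24−10.66) = 0.03909 hr
W₂ = 1/(μ₂−λ) = 1/(24.4−10.66) = 0.07278 hr
W_total = W₁ + W₂ = 0.03909 + 0.07278 = 0.11187 hr

Final: 0.11187 hr


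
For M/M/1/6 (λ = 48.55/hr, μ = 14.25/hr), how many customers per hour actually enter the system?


ρ = 3.4070; P_K = (1−ρ)ρ^6/(1−ρ^7) = 0.706621
λ_eff = λ(1 − P_K) = 48.55·(1 − 0.706621) = 48.55·0.293379 = 14.2436 /hr

Final: 14.2436 /hr


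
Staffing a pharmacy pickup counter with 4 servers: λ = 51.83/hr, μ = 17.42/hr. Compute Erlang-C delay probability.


a = λ/μ = 2.9753; ρ = a/4 = 0.7438
P₀ = 0.039157 (from M/M/c formula)
C(c,a) = [a^c/(c!(1−ρ))]·P₀ = [78.36682/(24·0.2562)]·0.039157
= 12.74650·0.039157 = 0.499121

Final: 0.499121


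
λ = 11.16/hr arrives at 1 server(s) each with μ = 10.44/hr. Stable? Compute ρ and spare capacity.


Total capacity cμ = 1·10.44 = 10.44/hr
ρ = λ/(cμ) = 11.16/10.44 = 1.0690
Stable ⇔ ρ < 1: NO
Spare capacity = cμ − λ = 10.44 − 11.16 = -0.72/hr

Final: ρ = 1.0690; unstable; margin = -0.72/hr


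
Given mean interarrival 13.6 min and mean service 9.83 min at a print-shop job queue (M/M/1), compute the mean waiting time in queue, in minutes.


λ = 60/13.6 = 4.4118 /hr
μ = 60/9.83 = 6.1038 /hr
ρ = λ/μ = 4.4118/6.1038 = 0.7228
Wq = ρ/(μ−λ) = 0.7228/(6.1038−4.4118) = 0.42718 hr
In minutes: 0.42718·60 = 25.631 min

Final: 25.631 min


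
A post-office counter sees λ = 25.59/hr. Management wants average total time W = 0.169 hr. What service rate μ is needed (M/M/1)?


W = 1/(μ−λ) ⇒ μ − λ = 1/W = 1/0.169 = 5.9172
μ = λ + 1/W = 25.59 + 5.9172 = 31.5072 per hr

Final: 31.5072 /hr


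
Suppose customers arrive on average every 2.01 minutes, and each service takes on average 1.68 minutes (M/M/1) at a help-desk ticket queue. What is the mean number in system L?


λ = 60/2.01 = 29.8507 /hr
μ = 60/1.68 = 35.7143 /hr
ρ = λ/μ = 29.8507/35.7143 = 0.8358
L = ρ/(1−ρ) = 0.8358/0.1642 = 5.0909

Final: 5.0909


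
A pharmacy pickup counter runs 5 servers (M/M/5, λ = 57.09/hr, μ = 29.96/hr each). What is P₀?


a = λ/μ = 57.09/29.96 = 1.9055; ρ = a/c = 0.3811
Σ_{k=0}^{4} a^k/k! (terms k=0..4) = 1.00000 + 1.90554 + 1.81554 + 1.15320 + 0.54937 = 6.42365
Tail: a^5/(5!(1−ρ)) = 25.12414/(120·0.6189) = 0.33829
P₀ = 1/(6.42365 + 0.33829) = 1/6.76194 = 0.147887

Final: 0.147887


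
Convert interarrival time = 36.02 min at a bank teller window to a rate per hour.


λ = 1/(interarrival time) in consistent units.
1 hour = 60 min, so λ = 60/36.02 = 1.6657 per hour

Final: 1.6657 /hr


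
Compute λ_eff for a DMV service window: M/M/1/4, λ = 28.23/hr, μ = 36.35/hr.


ρ = 0.7766; P_K = (1−ρ)ρ^4/(1−ρ^5) = 0.113256
λ_eff = λ(1 − P_K) = 28.23·(1 − 0.113256) = 28.23·0.886744 = 25.0328 /hr

Final: 25.0328 /hr


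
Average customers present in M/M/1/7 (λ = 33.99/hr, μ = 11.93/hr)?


ρ = 33.99/11.93 = 2.8491
L = ρ[1 − (K+1)ρ^K + Kρ^(K+1)] / [(1−ρ)(1−ρ^(K+1))]
Numerator: 2.8491·(1 − 8·1523.965188 + 7·4341.959491) = 51862.514489
Denominator: (-1.8491)·(-4340.959491) = 8026.954432
L = 51862.514489/8026.954432 = 6.4610

Final: 6.4610


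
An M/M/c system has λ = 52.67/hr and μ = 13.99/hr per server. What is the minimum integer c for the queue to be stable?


Stability requires cμ > λ ⇔ c > λ/μ.
λ/μ = 52.67/13.99 = 3.7648
Minimum integer c = ⌊3.7648⌋ + 1 = 4
Check: 4·13.99 = 55.96 > 52.67, while 3·13.99 = 41.97 ≤ 52.67

Final: 4 servers


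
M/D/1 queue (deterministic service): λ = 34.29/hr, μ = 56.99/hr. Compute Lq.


ρ = 34.29/56.99 = 0.6017
M/D/1: Lq = ρ²/(2(1−ρ)) = 0.3620/(2·0.3983) = 0.45444

Final: 0.45444


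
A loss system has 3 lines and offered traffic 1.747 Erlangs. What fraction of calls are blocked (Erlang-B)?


B(c,a) = (a^c/c!) / Σ_{k=0}^{c} a^k/k!
a^3/3! = 0.888643
Σ terms (k=0..3): 1.00000 + 1.74700 + 1.52600 + 0.88864 = 5.161648
B = 0.888643/5.161648 = 0.172163

Final: 0.172163


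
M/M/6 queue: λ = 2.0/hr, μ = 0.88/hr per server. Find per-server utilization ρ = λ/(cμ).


ρ = λ/(cμ) = 2.0/(6·0.88) = 2.0/5.28 = 0.3788

Final: 0.3788


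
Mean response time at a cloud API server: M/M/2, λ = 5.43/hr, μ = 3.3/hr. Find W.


a = 1.6455; ρ = 0.8227; P₀ = 0.097257
Lq = P₀·a^c·ρ/(c!(1−ρ)²) = 3.44694
Wq = Lq/λ = 3.44694/5.43 = 0.63480 hr
W = Wq + 1/μ = 0.63480 + 0.30303 = 0.93783 hr

Final: 0.93783 hr


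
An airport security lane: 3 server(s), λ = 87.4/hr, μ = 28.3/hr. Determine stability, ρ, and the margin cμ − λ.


Total capacity cμ = 3·28.3 = 84.90/hr
ρ = λ/(cμ) = 87.4/84.90 = 1.0294
Stable ⇔ ρ < 1: NO
Spare capacity = cμ − λ = 84.90 − 87.4 = -2.50/hr

Final: ρ = 1.0294; unstable; margin = -2.50/hr


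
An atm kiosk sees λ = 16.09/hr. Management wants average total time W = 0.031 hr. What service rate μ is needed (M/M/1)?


W = 1/(μ−λ) ⇒ μ − λ = 1/W = 1/0.031 = 32.2581
μ = λ + 1/W = 16.09 + 32.2581 = 48.3481 per hr

Final: 48.3481 /hr


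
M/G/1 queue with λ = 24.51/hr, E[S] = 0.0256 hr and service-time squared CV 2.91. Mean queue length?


ρ = λ·E[S] = 24.51·0.0256 = 0.6275
Lq = ρ²(1+C_s²)/(2(1−ρ)) = 0.3937·(1+2.91)/(2·0.3725)
= 0.3937·3.9100/0.7451 = 2.06603

Final: 2.06603


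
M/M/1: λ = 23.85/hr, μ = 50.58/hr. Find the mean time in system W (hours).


W = 1/(μ−λ) = 1/(50.58 − 23.85) = 1/26.73 = 0.03741 hr

Final: 0.03741 hr


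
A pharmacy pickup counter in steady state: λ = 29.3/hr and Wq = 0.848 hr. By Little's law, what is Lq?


Lq = λWq = 29.3·0.848 = 24.8464

Final: 24.8464


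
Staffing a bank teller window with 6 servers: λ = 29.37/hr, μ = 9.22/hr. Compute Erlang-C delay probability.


a = λ/μ = 3.1855; ρ = a/6 = 0.5309
P₀ = 0.040382 (from M/M/c formula)
C(c,a) = [a^c/(c!(1−ρ))]·P₀ = [1044.81200/(720·0.4691)]·0.040382
= 3.09350·0.040382 = 0.124923

Final: 0.124923


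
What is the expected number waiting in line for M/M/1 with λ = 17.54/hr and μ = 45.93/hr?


ρ = 17.54/45.93 = 0.3819
Lq = ρ²/(1−ρ) = 0.1458/0.6181 = 0.2359

Final: 0.2359


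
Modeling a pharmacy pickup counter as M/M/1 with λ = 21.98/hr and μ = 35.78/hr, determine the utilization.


ρ = λ/μ = 21.98/35.78 = 0.6143

Final: 0.6143


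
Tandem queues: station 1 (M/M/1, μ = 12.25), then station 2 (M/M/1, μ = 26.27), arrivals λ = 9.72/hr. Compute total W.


Each node sees arrival rate λ = 9.72/hr (tandem ⇒ throughput preserved).
W₁ = 1/(μ₁−λ) = 1/(12.25−9.72) = 0.39526 hr
W₂ = 1/(μ₂−λ) = 1/(26.27−9.72) = 0.06042 hr
W_total = W₁ + W₂ = 0.39526 + 0.06042 = 0.45568 hr

Final: 0.45568 hr


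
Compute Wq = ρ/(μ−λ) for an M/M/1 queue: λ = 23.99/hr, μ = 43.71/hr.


ρ = 23.99/43.71 = 0.5488
Wq = ρ/(μ−λ) = 0.5488/(43.71 − 23.99) = 0.5488/19.72 = 0.02783 hr

Final: 0.02783 hr


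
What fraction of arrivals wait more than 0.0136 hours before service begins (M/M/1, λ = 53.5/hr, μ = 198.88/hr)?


ρ = 53.5/198.88 = 0.2690
P(Wq > t) = ρ·e^{−(μ−λ)t} = 0.2690·e^{−1.9772}
= 0.2690·0.138461 = 0.037247

Final: 0.037247


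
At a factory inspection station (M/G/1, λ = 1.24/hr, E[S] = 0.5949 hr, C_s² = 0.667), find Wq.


ρ = λ·E[S] = 1.24·0.5949 = 0.7377
E[S²] = E[S]²(1+C_s²) = 0.5949²·(1+0.667) = 0.589961
Wq = λ·E[S²]/(2(1−ρ)) = 1.24·0.589961/(2·0.2623) = 1.39437 hr

Final: 1.39437 hr


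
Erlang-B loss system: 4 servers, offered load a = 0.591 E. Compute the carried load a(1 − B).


B(4,0.591) = 0.002816 (Erlang-B)
Carried load = a(1 − B) = 0.591·(1 − 0.002816) = 0.591·0.997184 = 0.5893 E

Final: 0.5893 Erlangs


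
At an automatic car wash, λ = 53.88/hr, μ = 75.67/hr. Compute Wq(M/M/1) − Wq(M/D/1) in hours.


ρ = 53.88/75.67 = 0.7120
Wq(M/M/1) = ρ/(μ−λ) = 0.7120/21.79 = 0.03268 hr
Wq(M/D/1) = ρ/(2(μ−λ)) = 0.01634 hr
Savings = 0.03268 − 0.01634 = 0.01634 hr

Final: 0.01634 hr


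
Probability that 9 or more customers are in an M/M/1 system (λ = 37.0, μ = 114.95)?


ρ = 37.0/114.95 = 0.3219
P(N ≥ n) = ρ^n = 0.3219^9 = 0.00003709

Final: 0.00003709


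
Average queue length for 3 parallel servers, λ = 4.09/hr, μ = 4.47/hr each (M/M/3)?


a = λ/μ = 0.9150; ρ = a/3 = 0.3050
P₀ = 0.397252
Lq = P₀·a^c·ρ / (c!·(1−ρ)²) = 0.397252·0.76603·0.3050/(6·0.48303)
= 0.03202

Final: 0.03202


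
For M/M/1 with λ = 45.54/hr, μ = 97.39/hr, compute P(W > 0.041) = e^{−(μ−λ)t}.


W ~ Exponential(μ−λ) for M/M/1.
μ − λ = 97.39 − 45.54 = 51.8500
P(W > t) = e^{−(μ−λ)t} = e^{−2.1259} = 0.119331

Final: 0.119331


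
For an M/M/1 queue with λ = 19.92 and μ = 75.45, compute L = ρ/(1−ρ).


ρ = λ/μ = 19.92/75.45 = 0.2640
L = ρ/(1−ρ) = 0.2640/(1 − 0.2640) = 0.2640/0.7360 = 0.3587

Final: 0.3587


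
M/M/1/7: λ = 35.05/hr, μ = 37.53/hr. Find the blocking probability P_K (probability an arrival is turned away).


ρ = λ/μ = 35.05/37.53 = 0.9339
P_K = (1−ρ)ρ^K/(1−ρ^(K+1)) = (0.06608·0.619678)/(1 − 0.578730)
= 0.040949/0.421270 = 0.097203

Final: 0.097203


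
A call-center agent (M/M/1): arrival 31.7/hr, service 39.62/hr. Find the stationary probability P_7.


ρ = 31.7/39.62 = 0.8001
P_n = (1−ρ)·ρ^n = (1 − 0.8001)·0.8001^7 = 0.1999·0.209901 = 0.041959

Final: 0.041959


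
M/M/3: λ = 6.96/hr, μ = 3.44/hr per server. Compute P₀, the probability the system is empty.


a = λ/μ = 6.96/3.44 = 2.0233; ρ = a/c = 0.6744
Σ_{k=0}^{2} a^k/k! (terms k=0..2) = 1.00000 + 2.02326 + 2.04678 = 5.07004
Tail: a^3/(3!(1−ρ)) = 8.28233/(6·0.3256) = 4.23976
P₀ = 1/(5.07004 + 4.23976) = 1/9.30980 = 0.107414

Final: 0.107414


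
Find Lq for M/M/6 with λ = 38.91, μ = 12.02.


a = λ/μ = 3.2371; ρ = a/6 = 0.5395
P₀ = 0.038259
Lq = P₀·a^c·ρ / (c!·(1−ρ)²) = 0.038259·1150.64294·0.5395/(720·0.21204)
= 0.15557

Final: 0.15557


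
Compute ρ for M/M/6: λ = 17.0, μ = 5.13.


ρ = λ/(cμ) = 17.0/(6·5.13) = 17.0/30.78 = 0.5523

Final: 0.5523


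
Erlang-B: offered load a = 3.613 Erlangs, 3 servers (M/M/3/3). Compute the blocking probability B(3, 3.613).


B(c,a) = (a^c/c!) / Σ_{k=0}^{c} a^k/k!
a^3/3! = 7.860545
Σ terms (k=0..3): 1.00000 + 3.61300 + 6.52688 + 7.86054 = 19.000429
B = 7.860545/19.000429 = 0.413704

Final: 0.413704


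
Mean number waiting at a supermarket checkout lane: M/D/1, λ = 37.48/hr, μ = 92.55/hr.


ρ = 37.48/92.55 = 0.4050
M/D/1: Lq = ρ²/(2(1−ρ)) = 0.1640/(2·0.5950) = 0.13781

Final: 0.13781


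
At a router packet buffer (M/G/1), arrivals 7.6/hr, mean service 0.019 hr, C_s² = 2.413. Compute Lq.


ρ = λ·E[S] = 7.6·0.019 = 0.1444
Lq = ρ²(1+C_s²)/(2(1−ρ)) = 0.02085·(1+2.413)/(2·0.8556)
= 0.02085·3.4130/1.7112 = 0.04159

Final: 0.04159


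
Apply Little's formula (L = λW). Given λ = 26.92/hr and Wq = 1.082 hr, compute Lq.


Lq = λWq = 26.92·1.082 = 29.1274

Final: 29.1274


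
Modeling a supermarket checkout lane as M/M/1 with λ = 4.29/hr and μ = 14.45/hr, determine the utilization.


ρ = λ/μ = 4.29/14.45 = 0.2969

Final: 0.2969


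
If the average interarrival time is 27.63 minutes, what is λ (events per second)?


λ = 1/(interarrival time) in consistent units.
1 second = 0.0166667 min, so λ = 0.0166667/27.63 = 0.0006032 per second

Final: 0.0006032 /sec


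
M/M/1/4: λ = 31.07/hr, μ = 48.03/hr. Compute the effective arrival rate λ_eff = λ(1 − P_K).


ρ = 0.6469; P_K = (1−ρ)ρ^4/(1−ρ^5) = 0.069733
λ_eff = λ(1 − P_K) = 31.07·(1 − 0.069733) = 31.07·0.930267 = 28.9034 /hr

Final: 28.9034 /hr


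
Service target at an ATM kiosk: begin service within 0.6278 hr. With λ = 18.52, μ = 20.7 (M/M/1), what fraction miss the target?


ρ = 18.52/20.7 = 0.8947
P(Wq > t) = ρ·e^{−(μ−λ)t} = 0.8947·e^{−1.3686}
= 0.8947·0.254462 = 0.227664

Final: 0.227664


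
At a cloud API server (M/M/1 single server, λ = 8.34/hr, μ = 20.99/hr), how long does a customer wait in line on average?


ρ = 8.34/20.99 = 0.3973
Wq = ρ/(μ−λ) = 0.3973/(20.99 − 8.34) = 0.3973/12.65 = 0.03141 hr

Final: 0.03141 hr


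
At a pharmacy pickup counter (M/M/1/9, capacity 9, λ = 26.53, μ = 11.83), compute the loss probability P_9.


ρ = λ/μ = 26.53/11.83 = 2.2426
P_K = (1−ρ)ρ^K/(1−ρ^(K+1)) = (-1.2426·1434.737825)/(1 − 3217.548141)
= -1782.810316/-3216.548141 = 0.554262

Final: 0.554262


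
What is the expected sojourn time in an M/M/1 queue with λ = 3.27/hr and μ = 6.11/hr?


W = 1/(μ−λ) = 1/(6.11 − 3.27) = 1/2.84 = 0.3521 hr

Final: 0.3521 hr


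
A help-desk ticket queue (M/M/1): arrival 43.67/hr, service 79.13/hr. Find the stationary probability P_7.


ρ = 43.67/79.13 = 0.5519
P_n = (1−ρ)·ρ^n = (1 − 0.5519)·0.5519^7 = 0.4481·0.015592 = 0.006987

Final: 0.006987


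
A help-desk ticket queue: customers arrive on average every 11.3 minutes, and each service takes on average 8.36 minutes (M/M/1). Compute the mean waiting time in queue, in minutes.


λ = 60/11.3 = 5.3097 /hr
μ = 60/8.36 = 7.1770 /hr
ρ = λ/μ = 5.3097/7.1770 = 0.7398
Wq = ρ/(μ−λ) = 0.7398/(7.1770−5.3097) = 0.39620 hr
In minutes: 0.39620·60 = 23.772 min

Final: 23.772 min


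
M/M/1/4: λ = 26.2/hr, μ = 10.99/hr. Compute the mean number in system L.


ρ = 26.2/10.99 = 2.3840
L = ρ[1 − (K+1)ρ^K + Kρ^(K+1)] / [(1−ρ)(1−ρ^(K+1))]
Numerator: 2.3840·(1 − 5·32.300883 + 4·77.004835) = 351.673433
Denominator: (-1.3840)·(-76.004835) = 105.189585
L = 351.673433/105.189585 = 3.3432

Final: 3.3432


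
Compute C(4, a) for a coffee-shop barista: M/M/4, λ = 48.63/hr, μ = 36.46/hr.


a = λ/μ = 1.3338; ρ = a/4 = 0.3334
P₀ = 0.262014 (from M/M/c formula)
C(c,a) = [a^c/(c!(1−ρ))]·P₀ = [3.16483/(24·0.6666)]·0.262014
= 0.19784·0.262014 = 0.051836

Final: 0.051836


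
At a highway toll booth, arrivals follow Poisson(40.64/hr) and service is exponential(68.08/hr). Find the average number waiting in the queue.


ρ = 40.64/68.08 = 0.5969
Lq = ρ²/(1−ρ) = 0.3563/0.4031 = 0.8841

Final: 0.8841


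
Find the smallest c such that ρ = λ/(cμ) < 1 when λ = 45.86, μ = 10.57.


Stability requires cμ > λ ⇔ c > λ/μ.
λ/μ = 45.86/10.57 = 4.3387
Minimum integer c = ⌊4.3387⌋ + 1 = 5
Check: 5·10.57 = 52.85 > 45.86, while 4·10.57 = 42.28 ≤ 45.86

Final: 5 servers


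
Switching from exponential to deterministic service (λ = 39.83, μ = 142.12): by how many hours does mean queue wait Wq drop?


ρ = 39.83/142.12 = 0.2803
Wq(M/M/1) = ρ/(μ−λ) = 0.2803/102.29 = 0.002740 hr
Wq(M/D/1) = ρ/(2(μ−λ)) = 0.001370 hr
Savings = 0.002740 − 0.001370 = 0.001370 hr

Final: 0.001370 hr


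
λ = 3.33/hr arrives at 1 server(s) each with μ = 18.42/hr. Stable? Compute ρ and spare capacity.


Total capacity cμ = 1·18.42 = 18.42/hr
ρ = λ/(cμ) = 3.33/18.42 = 0.1808
Stable ⇔ ρ < 1: YES
Spare capacity = cμ − λ = 18.42 − 3.33 = 15.09/hr

Final: ρ = 0.1808; stable; margin = 15.09/hr


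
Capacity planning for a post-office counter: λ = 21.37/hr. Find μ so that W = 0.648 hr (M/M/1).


W = 1/(μ−λ) ⇒ μ − λ = 1/W = 1/0.648 = 1.5432
μ = λ + 1/W = 21.37 + 1.5432 = 22.9132 per hr

Final: 22.9132 /hr


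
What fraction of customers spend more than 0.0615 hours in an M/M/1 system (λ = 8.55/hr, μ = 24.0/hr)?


W ~ Exponential(μ−λ) for M/M/1.
μ − λ = 24.0 − 8.55 = 15.4500
P(W > t) = e^{−(μ−λ)t} = e^{−0.9502} = 0.386673

Final: 0.386673


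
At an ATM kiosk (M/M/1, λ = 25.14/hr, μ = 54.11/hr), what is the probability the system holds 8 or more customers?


ρ = 25.14/54.11 = 0.4646
P(N ≥ n) = ρ^n = 0.4646^8 = 0.002171

Final: 0.002171


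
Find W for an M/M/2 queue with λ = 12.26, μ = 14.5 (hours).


a = 0.8455; ρ = 0.4228; P₀ = 0.405720
Lq = P₀·a^c·ρ/(c!(1−ρ)²) = 0.18400
Wq = Lq/λ = 0.18400/12.26 = 0.01501 hr
W = Wq + 1/μ = 0.01501 + 0.06897 = 0.08397 hr

Final: 0.08397 hr


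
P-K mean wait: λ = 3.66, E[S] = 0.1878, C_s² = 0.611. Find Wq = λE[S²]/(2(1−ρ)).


ρ = λ·E[S] = 3.66·0.1878 = 0.6873
E[S²] = E[S]²(1+C_s²) = 0.1878²·(1+0.611) = 0.056818
Wq = λ·E[S²]/(2(1−ρ)) = 3.66·0.056818/(2·0.3127) = 0.33257 hr

Final: 0.33257 hr


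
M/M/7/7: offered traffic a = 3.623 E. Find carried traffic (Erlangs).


B(7,3.623) = 0.044836 (Erlang-B)
Carried load = a(1 − B) = 3.623·(1 − 0.044836) = 3.623·0.955164 = 3.4606 E

Final: 3.4606 Erlangs


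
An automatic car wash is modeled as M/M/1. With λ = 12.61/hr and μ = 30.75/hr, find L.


ρ = λ/μ = 12.61/30.75 = 0.4101
L = ρ/(1−ρ) = 0.4101/(1 − 0.4101) = 0.4101/0.5899 = 0.6951

Final: 0.6951


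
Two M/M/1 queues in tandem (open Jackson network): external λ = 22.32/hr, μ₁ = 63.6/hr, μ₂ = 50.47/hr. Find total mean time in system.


Each node sees arrival rate λ = 22.32/hr (tandem ⇒ throughput preserved).
W₁ = 1/(μ₁−λ) = 1/(63.6−22.32) = 0.02422 hr
W₂ = 1/(μ₂−λ) = 1/(50.47−22.32) = 0.03552 hr
W_total = W₁ + W₂ = 0.02422 + 0.03552 = 0.05975 hr

Final: 0.05975 hr


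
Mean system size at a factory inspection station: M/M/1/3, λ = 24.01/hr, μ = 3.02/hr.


ρ = 24.01/3.02 = 7.9503
L = ρ[1 − (K+1)ρ^K + Kρ^(K+1)] / [(1−ρ)(1−ρ^(K+1))]
Numerator: 7.9503·(1 − 4·502.522662 + 3·3995.221558) = 79317.067013
Denominator: (-6.9503)·(-3994.221558) = 27761.162415
L = 79317.067013/27761.162415 = 2.8571

Final: 2.8571


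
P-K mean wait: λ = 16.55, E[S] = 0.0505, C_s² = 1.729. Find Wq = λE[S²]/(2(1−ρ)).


ρ = λ·E[S] = 16.55·0.0505 = 0.8358
E[S²] = E[S]²(1+C_s²) = 0.0505²·(1+1.729) = 0.006960
Wq = λ·E[S²]/(2(1−ρ)) = 16.55·0.006960/(2·0.1642) = 0.35068 hr

Final: 0.35068 hr


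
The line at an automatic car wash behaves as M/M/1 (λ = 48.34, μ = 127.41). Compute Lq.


ρ = 48.34/127.41 = 0.3794
Lq = ρ²/(1−ρ) = 0.1439/0.6206 = 0.2320

Final: 0.2320


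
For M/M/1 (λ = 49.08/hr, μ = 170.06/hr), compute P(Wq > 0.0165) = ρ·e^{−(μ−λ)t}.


ρ = 49.08/170.06 = 0.2886
P(Wq > t) = ρ·e^{−(μ−λ)t} = 0.2886·e^{−1.9962}
= 0.2886·0.135855 = 0.039208

Final: 0.039208


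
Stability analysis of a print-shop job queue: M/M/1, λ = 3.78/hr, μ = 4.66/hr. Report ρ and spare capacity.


Total capacity cμ = 1·4.66 = 4.66/hr
ρ = λ/(cμ) = 3.78/4.66 = 0.8112
Stable ⇔ ρ < 1: YES
Spare capacity = cμ − λ = 4.66 − 3.78 = 0.88/hr

Final: ρ = 0.8112; stable; margin = 0.88/hr


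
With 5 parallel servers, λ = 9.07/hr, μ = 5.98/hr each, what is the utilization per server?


ρ = λ/(cμ) = 9.07/(5·5.98) = 9.07/29.90 = 0.3033

Final: 0.3033


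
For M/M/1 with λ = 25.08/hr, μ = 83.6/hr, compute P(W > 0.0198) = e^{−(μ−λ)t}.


W ~ Exponential(μ−λ) for M/M/1.
μ − λ = 83.6 − 25.08 = 58.5200
P(W > t) = e^{−(μ−λ)t} = e^{−1.1587} = 0.313895

Final: 0.313895


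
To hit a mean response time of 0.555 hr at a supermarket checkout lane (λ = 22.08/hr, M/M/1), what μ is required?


W = 1/(μ−λ) ⇒ μ − λ = 1/W = 1/0.555 = 1.8018
μ = λ + 1/W = 22.08 + 1.8018 = 23.8818 per hr

Final: 23.8818 /hr


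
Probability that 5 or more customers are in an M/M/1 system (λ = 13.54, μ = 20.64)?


ρ = 13.54/20.64 = 0.6560
P(N ≥ n) = ρ^n = 0.6560^5 = 0.121491

Final: 0.121491
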